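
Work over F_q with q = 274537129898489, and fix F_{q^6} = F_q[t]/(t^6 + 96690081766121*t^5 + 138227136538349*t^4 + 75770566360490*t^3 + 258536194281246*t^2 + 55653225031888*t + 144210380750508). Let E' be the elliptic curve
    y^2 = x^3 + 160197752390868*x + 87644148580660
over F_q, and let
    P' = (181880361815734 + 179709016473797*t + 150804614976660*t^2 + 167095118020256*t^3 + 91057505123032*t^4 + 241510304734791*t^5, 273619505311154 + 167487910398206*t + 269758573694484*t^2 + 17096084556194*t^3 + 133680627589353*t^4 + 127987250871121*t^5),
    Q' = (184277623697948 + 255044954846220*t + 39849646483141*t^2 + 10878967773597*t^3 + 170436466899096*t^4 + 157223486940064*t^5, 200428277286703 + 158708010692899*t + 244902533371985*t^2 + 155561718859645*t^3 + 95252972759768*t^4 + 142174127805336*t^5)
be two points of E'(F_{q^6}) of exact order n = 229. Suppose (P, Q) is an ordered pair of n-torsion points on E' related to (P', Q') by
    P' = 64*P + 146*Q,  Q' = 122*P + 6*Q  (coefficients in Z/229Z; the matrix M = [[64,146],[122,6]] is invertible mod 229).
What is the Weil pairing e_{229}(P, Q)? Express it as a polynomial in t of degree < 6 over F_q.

3910538773829 + 183774031000018*t + 98225804837350*t^2 + 35204120955055*t^3 + 17997008085268*t^4 + 247178649146901*t^5

e_{229}(aP+bQ,cP+dQ) = e_{229}(P,Q)^(ad-bc); with (a,b,c,d)=(64,146,122,6) this gives the det-229 law.
Hence e(P,Q) = e(P',Q')^{124} where 124 = 205^{-1} mod 229.
Double-and-add over 11100101: 8-1 doublings, 5-1 additions; each step l_{T,T}/v_{2T} or l_{T,P'}/v at Q'+S for random S.
The quotient is 30420879502306 + 144364181157198*t + 101921101256709*t^2 + 16594883925441*t^3 + 120474822345862*t^4 + 126612772077836*t^5.
Hence e(P,Q) = 3910538773829 + 183774031000018*t + 98225804837350*t^2 + 35204120955055*t^3 + 17997008085268*t^4 + 247178649146901*t^5 in F_{274537129898489^6}^*.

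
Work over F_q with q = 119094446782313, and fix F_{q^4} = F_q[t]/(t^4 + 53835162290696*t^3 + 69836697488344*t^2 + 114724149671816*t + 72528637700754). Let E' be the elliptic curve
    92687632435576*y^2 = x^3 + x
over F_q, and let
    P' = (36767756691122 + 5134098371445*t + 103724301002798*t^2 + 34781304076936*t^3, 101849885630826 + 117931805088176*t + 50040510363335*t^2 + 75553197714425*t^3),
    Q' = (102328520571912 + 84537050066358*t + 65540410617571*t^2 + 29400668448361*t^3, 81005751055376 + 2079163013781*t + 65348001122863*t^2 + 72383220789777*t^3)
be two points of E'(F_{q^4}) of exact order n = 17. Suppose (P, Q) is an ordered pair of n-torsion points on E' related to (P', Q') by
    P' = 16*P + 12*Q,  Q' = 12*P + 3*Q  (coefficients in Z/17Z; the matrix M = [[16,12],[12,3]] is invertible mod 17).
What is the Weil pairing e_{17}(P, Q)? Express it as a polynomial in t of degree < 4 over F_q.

51030208551355 + 112999578107308*t + 37846518770633*t^2 + 24382168314145*t^3

Since e_{17}(P,P)=e_{17}(Q,Q)=1 and e_{17}(Q,P)=e_{17}(P,Q)^{-1}, expanding e_{17}(16*P + 12*Q,12*P + 3*Q) leaves e(P,Q)^det(M).
det(M) mod 17 = 6; its inverse in (Z/17)^* is 3 (check: 6*3 mod 17 = 1).
Montgomery->Weierstrass: x_W = 33217468082993*x, y_W=33217468082993*y on F_{119094446782313}; lands on y^2=x^3+115086924457353*x.
n = 17 = (10001)_2 (5 bits, wt 2); accumulate f_{17,P'}(Q'+S)/f_{17,P'}(S) along the 4-step ladder.
e_{17}(P',Q') = 47514808608611 + 99176247754198*t + 76412026891227*t^2 + 117206084083601*t^3.
Finally e_{17}(P,Q) = 51030208551355 + 112999578107308*t + 37846518770633*t^2 + 24382168314145*t^3.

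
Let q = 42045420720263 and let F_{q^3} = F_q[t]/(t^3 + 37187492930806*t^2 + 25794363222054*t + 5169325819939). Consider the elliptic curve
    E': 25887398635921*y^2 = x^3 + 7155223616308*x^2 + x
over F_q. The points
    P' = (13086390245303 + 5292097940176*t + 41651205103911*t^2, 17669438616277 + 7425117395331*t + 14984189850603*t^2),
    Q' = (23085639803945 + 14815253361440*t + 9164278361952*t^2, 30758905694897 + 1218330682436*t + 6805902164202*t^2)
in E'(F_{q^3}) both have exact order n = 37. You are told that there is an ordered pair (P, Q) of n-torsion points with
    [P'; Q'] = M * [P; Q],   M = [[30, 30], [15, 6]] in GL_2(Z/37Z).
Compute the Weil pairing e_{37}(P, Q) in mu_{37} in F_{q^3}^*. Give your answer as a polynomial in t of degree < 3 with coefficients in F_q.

3282453777640 + 29028248523220*t + 40638693617171*t^2

Since e_{37}(P,P)=e_{37}(Q,Q)=1 and e_{37}(Q,P)=e_{37}(P,Q)^{-1}, expanding e_{37}(30*P + 30*Q,15*P + 6*Q) leaves e(P,Q)^det(M).
30*6 - 30*15 = -270; reduced mod 37: det = 26, inverse 10.
Montgomery->Weierstrass: x_W = 7214066262101*x+20938640150683, y_W=7214066262101*y on F_{42045420720263}; lands on y^2=x^3+1214345106311*x+12412650616379.
Miller loop for e_{37} over F_{42045420720263^3}: bits of 37 = 100101; 5 double steps + 2 add steps, l/v at each.
Miller gives e_{37}(P',Q') = 27208535172431 + 19913235324729*t + 15170808007167*t^2 in F_{42045420720263^3}.
Raise to 10: e(P,Q) = 3282453777640 + 29028248523220*t + 40638693617171*t^2 in mu_{37}.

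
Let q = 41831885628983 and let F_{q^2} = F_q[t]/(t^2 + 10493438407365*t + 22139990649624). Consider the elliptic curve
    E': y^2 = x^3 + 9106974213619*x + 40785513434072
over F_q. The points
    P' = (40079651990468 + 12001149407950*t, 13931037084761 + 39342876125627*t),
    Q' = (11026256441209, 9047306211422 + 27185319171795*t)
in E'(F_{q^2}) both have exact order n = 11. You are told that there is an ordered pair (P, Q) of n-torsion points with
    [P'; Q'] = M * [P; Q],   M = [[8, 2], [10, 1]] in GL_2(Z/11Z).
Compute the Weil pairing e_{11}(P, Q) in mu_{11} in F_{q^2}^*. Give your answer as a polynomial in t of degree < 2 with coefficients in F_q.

Alternating bilinearity on E[11] (values in mu_{11} in F_{41831885628983^2}) gives e(P',Q') = e(P,Q)^det(M).
8*1 - 2*10 = -12; reduced mod 11: det = 10, inverse 10.
Build f_{11,P'} and f_{11,Q'} via the 4-bit ladder of 11=1011_2; evaluate at shifted divisors; quotient in F_{41831885628983^2}.
Result: e(P',Q') = 2751984936521 + 37823333302607*t.
Hence e(P,Q) = 40716320331030 + 4008552326376*t in F_{41831885628983^2}^*.

40716320331030 + 4008552326376*t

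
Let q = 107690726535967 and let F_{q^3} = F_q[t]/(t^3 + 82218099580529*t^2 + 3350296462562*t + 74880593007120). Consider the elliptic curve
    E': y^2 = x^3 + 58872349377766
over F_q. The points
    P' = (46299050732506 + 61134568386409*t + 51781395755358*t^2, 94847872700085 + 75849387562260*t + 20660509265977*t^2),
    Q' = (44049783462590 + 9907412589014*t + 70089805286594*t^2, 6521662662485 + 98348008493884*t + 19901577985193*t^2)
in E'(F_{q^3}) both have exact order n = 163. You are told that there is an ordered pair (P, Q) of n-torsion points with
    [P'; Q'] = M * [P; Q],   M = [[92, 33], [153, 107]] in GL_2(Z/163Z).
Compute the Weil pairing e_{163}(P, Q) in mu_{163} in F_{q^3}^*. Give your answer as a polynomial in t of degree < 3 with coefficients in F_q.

The 163-Weil pairing on E[163] over F_{107690726535967} is alternating-bilinear: e_{163}(P',Q') = e_{163}(P,Q)^det(M).
So e_{163}(P,Q) = e_{163}(P',Q')^{12}, since 68*12 = 1 mod 163.
8-bit Miller (10100011) on E'/F_{107690726535967} with a'=0, b'=58872349377766: accumulate tangent/chord ratios at Q'+S and P'+S'.
e_{163}(P',Q') = 75579815601700 + 66009635437155*t + 20119829921778*t^2.
(75579815601700 + 66009635437155*t + 20119829921778*t^2)^{12} mod (107690726535967,f) = 85001752010112 + 103418659878235*t + 30078989511408*t^2.

85001752010112 + 103418659878235*t + 30078989511408*t^2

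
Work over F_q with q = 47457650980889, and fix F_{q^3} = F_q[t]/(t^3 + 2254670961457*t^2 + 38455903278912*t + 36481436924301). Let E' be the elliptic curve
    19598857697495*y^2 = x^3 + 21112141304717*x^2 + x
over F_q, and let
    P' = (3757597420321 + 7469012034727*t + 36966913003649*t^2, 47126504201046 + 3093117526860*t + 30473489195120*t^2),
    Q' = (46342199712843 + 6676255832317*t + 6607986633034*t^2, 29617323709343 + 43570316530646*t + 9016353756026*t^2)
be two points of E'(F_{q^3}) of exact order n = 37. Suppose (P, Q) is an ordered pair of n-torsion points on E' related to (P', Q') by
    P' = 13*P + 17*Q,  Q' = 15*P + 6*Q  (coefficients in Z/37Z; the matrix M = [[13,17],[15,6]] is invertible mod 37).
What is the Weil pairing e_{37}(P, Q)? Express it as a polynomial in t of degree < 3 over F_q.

Since e_{37}(P,P)=e_{37}(Q,Q)=1 and e_{37}(Q,P)=e_{37}(P,Q)^{-1}, expanding e_{37}(13*P + 17*Q,15*P + 6*Q) leaves e(P,Q)^det(M).
det(M) mod 37 = 8; its inverse in (Z/37)^* is 14 (check: 8*14 mod 37 = 1).
Montgomery->Weierstrass: x_W = 21828408337772*x+26218154930455, y_W=21828408337772*y on F_{47457650980889}; lands on y^2=x^3+3318594892002*x+3616009276872.
Run Miller on y^2=x^3+3318594892002*x+3616009276872 over F_{47457650980889}: ladder 100101 (6 bits); e = f_P(D_Q)/f_Q(D_P).
So e_{37}(P',Q') = 33214952718088 + 13993140820919*t + 13737690397453*t^2.
(33214952718088 + 13993140820919*t + 13737690397453*t^2)^{14} mod (47457650980889,f) = 20133162872050 + 5953242134734*t + 36418438437226*t^2.

20133162872050 + 5953242134734*t + 36418438437226*t^2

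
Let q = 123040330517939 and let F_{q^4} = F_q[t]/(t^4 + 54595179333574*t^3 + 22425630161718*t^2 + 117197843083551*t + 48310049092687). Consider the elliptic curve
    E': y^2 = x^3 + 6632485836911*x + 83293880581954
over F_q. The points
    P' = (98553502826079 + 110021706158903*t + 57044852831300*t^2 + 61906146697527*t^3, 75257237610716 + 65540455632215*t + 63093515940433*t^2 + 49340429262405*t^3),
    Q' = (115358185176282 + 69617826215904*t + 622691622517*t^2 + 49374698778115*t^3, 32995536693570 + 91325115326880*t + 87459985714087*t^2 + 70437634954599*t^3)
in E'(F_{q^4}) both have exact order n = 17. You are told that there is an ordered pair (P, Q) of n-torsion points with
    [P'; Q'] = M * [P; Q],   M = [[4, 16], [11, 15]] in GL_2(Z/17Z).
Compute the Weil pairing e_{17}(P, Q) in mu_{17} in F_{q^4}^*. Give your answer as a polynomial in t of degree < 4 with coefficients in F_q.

96730124753838 + 11216041529333*t + 86125807182913*t^2 + 102649990442616*t^3

Since e_{17}(P,P)=e_{17}(Q,Q)=1 and e_{17}(Q,P)=e_{17}(P,Q)^{-1}, expanding e_{17}(4*P + 16*Q,11*P + 15*Q) leaves e(P,Q)^det(M).
4*15 - 16*11 = -116; reduced mod 17: det = 3, inverse 6.
n = 17 = (10001)_2 (5 bits, wt 2); accumulate f_{17,P'}(Q'+S)/f_{17,P'}(S) along the 4-step ladder.
f_P(D_Q)/f_Q(D_P) = 54728618471798 + 63631997234680*t + 49083714355802*t^2 + 39045459694433*t^3.
Hence e(P,Q) = 96730124753838 + 11216041529333*t + 86125807182913*t^2 + 102649990442616*t^3 in F_{123040330517939^4}^*.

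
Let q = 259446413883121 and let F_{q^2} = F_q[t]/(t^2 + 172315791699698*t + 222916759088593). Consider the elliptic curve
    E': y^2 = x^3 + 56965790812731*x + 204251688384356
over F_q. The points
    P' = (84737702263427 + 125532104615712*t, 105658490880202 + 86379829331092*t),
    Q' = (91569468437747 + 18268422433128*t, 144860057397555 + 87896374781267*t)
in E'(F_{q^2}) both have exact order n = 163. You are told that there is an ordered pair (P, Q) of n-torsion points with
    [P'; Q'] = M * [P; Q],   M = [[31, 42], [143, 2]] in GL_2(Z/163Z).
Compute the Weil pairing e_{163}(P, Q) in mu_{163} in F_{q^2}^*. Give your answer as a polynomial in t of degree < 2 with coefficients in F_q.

159775756619485 + 70320335046962*t

e_{163}(aP+bQ,cP+dQ) = e_{163}(P,Q)^(ad-bc); with (a,b,c,d)=(31,42,143,2) this gives the det-163 law.
Inverting 87 mod 163: 15. Thus e_{163}(P,Q) = e(P',Q')^{15}.
n = 163 = (10100011)_2 (8 bits, wt 4); accumulate f_{163,P'}(Q'+S)/f_{163,P'}(S) along the 7-step ladder.
Result: e(P',Q') = 252848487025331 + 104382923672203*t.
Raise to 15: e(P,Q) = 159775756619485 + 70320335046962*t in mu_{163}.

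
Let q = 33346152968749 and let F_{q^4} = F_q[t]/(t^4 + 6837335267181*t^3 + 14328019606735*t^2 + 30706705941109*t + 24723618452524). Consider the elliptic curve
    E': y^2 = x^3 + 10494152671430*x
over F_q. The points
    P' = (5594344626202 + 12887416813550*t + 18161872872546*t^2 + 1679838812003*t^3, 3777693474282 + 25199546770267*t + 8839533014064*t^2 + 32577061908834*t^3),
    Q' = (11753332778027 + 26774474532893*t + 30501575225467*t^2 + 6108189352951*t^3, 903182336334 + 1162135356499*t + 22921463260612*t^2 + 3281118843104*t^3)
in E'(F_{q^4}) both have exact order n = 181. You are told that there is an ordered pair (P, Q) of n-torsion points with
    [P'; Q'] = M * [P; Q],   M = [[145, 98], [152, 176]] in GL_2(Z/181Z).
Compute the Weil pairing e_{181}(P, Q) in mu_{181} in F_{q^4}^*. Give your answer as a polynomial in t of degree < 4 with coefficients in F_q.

Under M = [[145,98],[152,176]] in GL_2(Z/181), e_{181}(P',Q') = e_{181}(P,Q)^(145*176-98*152 mod 181).
Inverting 126 mod 181: 102. Thus e_{181}(P,Q) = e(P',Q')^{102}.
Miller loop for e_{181} over F_{33346152968749^4}: bits of 181 = 10110101; 7 double steps + 4 add steps, l/v at each.
Result: e(P',Q') = 12751621606038 + 2157372590400*t + 33100862350449*t^2 + 28099091574829*t^3.
e_{181}(P,Q) = (12751621606038 + 2157372590400*t + 33100862350449*t^2 + 28099091574829*t^3)^{102} = 24673149271499 + 20133546099042*t + 13566476793935*t^2 + 6472191462979*t^3.

24673149271499 + 20133546099042*t + 13566476793935*t^2 + 6472191462979*t^3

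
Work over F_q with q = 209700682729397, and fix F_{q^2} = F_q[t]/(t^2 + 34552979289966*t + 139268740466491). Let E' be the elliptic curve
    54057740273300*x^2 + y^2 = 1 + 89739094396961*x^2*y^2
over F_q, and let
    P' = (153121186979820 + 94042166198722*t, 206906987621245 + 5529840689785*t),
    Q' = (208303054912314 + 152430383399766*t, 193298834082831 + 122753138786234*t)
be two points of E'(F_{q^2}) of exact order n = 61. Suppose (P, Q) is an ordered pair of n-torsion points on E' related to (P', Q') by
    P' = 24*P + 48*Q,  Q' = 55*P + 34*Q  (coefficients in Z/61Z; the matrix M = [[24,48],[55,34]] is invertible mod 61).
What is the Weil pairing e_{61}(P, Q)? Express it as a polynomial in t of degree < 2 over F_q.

199164753375974 + 28423769701461*t

Alternating bilinearity on E[61] (values in mu_{61} in F_{209700682729397^2}) gives e(P',Q') = e(P,Q)^det(M).
24*34 - 48*55 = -1824; reduced mod 61: det = 6, inverse 51.
Map (x,y)_Ed via u=(1+y)/(1-y), v=(1+y)/((1-y)x) to Montgomery A=9297123679852,B=17952623515208; then to (a',b')=(188948013624644,42852439848319).
Miller loop for e_{61} over F_{209700682729397^2}: bits of 61 = 111101; 5 double steps + 4 add steps, l/v at each.
The quotient is 120669481274947 + 134066064502847*t.
Hence e(P,Q) = 199164753375974 + 28423769701461*t in F_{209700682729397^2}^*.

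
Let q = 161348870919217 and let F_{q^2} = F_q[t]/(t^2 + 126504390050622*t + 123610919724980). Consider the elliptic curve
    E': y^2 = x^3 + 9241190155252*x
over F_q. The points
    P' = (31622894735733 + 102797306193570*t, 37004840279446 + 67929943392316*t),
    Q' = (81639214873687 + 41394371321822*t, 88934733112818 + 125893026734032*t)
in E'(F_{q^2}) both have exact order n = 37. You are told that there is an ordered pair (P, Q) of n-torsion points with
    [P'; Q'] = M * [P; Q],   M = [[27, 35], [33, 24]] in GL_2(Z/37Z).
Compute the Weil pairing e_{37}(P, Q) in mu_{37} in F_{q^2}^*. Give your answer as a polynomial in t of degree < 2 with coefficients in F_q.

119811728759846 + 159828659567633*t

Under M = [[27,35],[33,24]] in GL_2(Z/37), e_{37}(P',Q') = e_{37}(P,Q)^(27*24-35*33 mod 37).
det M = 27*24 - 35*33 = -507 = 11 (mod 37); 11^{-1} = 27 (mod 37).
Run Miller on y^2=x^3+9241190155252*x over F_{161348870919217}: ladder 100101 (6 bits); e = f_P(D_Q)/f_Q(D_P).
The quotient is 13197199586603 + 44376224353532*t.
Thus e_{37}(P,Q) = 119811728759846 + 159828659567633*t.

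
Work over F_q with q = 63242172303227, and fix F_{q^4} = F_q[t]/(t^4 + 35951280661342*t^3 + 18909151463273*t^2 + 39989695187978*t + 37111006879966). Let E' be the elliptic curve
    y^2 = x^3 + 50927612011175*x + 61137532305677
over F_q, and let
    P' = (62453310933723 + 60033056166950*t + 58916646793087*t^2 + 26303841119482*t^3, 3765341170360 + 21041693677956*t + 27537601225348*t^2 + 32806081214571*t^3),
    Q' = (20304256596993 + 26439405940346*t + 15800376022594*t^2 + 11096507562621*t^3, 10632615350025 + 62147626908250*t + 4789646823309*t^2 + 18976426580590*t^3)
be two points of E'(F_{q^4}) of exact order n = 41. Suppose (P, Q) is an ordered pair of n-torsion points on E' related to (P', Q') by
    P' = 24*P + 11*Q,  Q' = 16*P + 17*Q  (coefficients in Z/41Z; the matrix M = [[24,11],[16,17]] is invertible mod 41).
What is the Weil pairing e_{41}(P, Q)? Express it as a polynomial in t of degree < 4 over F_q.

45696934330507 + 18836518869096*t + 47159156548657*t^2 + 10572963373273*t^3

Alternating bilinearity on E[41] (values in mu_{41} in F_{63242172303227^4}) gives e(P',Q') = e(P,Q)^det(M).
24*17 - 11*16 = 232; reduced mod 41: det = 27, inverse 38.
6-bit Miller (101001) on E'/F_{63242172303227} with a'=50927612011175, b'=61137532305677: accumulate tangent/chord ratios at Q'+S and P'+S'.
Result: e(P',Q') = 57552149092218 + 19224850159615*t + 50221341723534*t^2 + 59861434657476*t^3.
e_{41}(P,Q) = (57552149092218 + 19224850159615*t + 50221341723534*t^2 + 59861434657476*t^3)^{38} = 45696934330507 + 18836518869096*t + 47159156548657*t^2 + 10572963373273*t^3.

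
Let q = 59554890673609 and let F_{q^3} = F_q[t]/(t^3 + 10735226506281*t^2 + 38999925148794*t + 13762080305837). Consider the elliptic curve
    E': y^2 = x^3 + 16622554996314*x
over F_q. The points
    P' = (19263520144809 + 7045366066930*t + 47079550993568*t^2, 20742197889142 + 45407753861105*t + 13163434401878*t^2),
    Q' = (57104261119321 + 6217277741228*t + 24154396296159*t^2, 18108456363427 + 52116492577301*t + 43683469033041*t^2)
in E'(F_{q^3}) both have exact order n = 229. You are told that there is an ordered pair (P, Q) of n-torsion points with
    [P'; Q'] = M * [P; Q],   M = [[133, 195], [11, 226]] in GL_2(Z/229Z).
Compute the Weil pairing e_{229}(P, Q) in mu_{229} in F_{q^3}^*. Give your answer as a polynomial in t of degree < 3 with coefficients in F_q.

Since e_{229}(P,P)=e_{229}(Q,Q)=1 and e_{229}(Q,P)=e_{229}(P,Q)^{-1}, expanding e_{229}(133*P + 195*Q,11*P + 226*Q) leaves e(P,Q)^det(M).
Hence e(P,Q) = e(P',Q')^{174} where 174 = 204^{-1} mod 229.
Double-and-add over 11100101: 8-1 doublings, 5-1 additions; each step l_{T,T}/v_{2T} or l_{T,P'}/v at Q'+S for random S.
f_P(D_Q)/f_Q(D_P) = 20115255916834 + 33388201424648*t + 11435911198607*t^2.
Raise to 174: e(P,Q) = 20588490984829 + 29752891868209*t + 21477404918942*t^2 in mu_{229}.

20588490984829 + 29752891868209*t + 21477404918942*t^2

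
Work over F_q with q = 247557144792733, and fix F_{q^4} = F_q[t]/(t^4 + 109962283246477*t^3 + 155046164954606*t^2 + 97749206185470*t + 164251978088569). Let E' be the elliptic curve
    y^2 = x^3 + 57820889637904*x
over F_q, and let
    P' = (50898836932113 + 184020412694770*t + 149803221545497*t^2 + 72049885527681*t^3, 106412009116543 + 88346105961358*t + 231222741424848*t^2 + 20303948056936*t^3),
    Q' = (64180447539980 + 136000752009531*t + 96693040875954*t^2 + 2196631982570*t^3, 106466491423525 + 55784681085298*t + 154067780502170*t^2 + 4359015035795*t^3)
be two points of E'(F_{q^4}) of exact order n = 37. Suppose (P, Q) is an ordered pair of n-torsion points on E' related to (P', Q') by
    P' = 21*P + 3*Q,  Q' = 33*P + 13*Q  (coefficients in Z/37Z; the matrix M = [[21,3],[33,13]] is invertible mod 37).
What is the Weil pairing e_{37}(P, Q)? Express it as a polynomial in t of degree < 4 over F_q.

Under M = [[21,3],[33,13]] in GL_2(Z/37), e_{37}(P',Q') = e_{37}(P,Q)^(21*13-3*33 mod 37).
So e_{37}(P,Q) = e_{37}(P',Q')^{10}, since 26*10 = 1 mod 37.
Double-and-add over 100101: 6-1 doublings, 3-1 additions; each step l_{T,T}/v_{2T} or l_{T,P'}/v at Q'+S for random S.
Result: e(P',Q') = 7889248285156 + 39433380638735*t + 165446679227038*t^2 + 158487973169732*t^3.
Thus e_{37}(P,Q) = 55137067873617 + 64623584386511*t + 80889435212164*t^2 + 38826960403444*t^3.

55137067873617 + 64623584386511*t + 80889435212164*t^2 + 38826960403444*t^3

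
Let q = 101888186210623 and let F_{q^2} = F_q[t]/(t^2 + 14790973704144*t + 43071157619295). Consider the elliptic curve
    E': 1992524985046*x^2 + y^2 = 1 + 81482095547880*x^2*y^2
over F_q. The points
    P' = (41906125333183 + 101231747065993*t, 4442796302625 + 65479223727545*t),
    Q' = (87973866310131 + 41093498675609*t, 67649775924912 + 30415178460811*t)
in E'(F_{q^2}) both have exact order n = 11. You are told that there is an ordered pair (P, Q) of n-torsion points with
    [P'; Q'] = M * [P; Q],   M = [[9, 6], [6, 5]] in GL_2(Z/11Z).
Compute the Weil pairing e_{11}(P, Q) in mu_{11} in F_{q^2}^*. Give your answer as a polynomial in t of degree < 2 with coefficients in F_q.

e_{11} is bilinear + alternating on E[11], so e_{11}(9*P + 6*Q, 6*P + 5*Q) = e_{11}(P,Q)^(9*5-6*6).
So e_{11}(P,Q) = e_{11}(P',Q')^{5}, since 9*5 = 1 mod 11.
Edwards->Montgomery: u=(1+y)/(1-y), v=u/x -> 3502533229255v^2=u^3+2521458700206u^2+u; then x_W=31071700464603u+47875165492362: y^2=x^3+10692643239441*x+87974678516539.
Run Miller on y^2=x^3+10692643239441*x+87974678516539 over F_{101888186210623}: ladder 1011 (4 bits); e = f_P(D_Q)/f_Q(D_P).
Miller gives e_{11}(P',Q') = 37332970655037 + 90952219089355*t in F_{101888186210623^2}.
Hence e(P,Q) = 87241833890530 + 5864480336790*t in F_{101888186210623^2}^*.

87241833890530 + 5864480336790*t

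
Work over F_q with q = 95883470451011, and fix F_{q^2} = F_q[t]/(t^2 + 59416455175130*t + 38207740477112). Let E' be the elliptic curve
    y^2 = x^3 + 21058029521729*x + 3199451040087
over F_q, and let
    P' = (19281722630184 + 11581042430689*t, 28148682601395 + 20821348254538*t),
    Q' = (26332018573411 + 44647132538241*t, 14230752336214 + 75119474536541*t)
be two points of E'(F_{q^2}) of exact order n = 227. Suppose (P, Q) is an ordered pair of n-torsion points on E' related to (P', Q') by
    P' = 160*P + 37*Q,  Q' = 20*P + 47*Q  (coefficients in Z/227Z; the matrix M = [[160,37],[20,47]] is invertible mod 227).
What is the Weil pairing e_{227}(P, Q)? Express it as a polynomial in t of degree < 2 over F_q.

Since e_{227}(P,P)=e_{227}(Q,Q)=1 and e_{227}(Q,P)=e_{227}(P,Q)^{-1}, expanding e_{227}(160*P + 37*Q,20*P + 47*Q) leaves e(P,Q)^det(M).
Inverting 197 mod 227: 174. Thus e_{227}(P,Q) = e(P',Q')^{174}.
Build f_{227,P'} and f_{227,Q'} via the 8-bit ladder of 227=11100011_2; evaluate at shifted divisors; quotient in F_{95883470451011^2}.
The quotient is 7282292479535 + 62551490602636*t.
Raise to 174: e(P,Q) = 71449994628064 + 24897530580564*t in mu_{227}.

71449994628064 + 24897530580564*t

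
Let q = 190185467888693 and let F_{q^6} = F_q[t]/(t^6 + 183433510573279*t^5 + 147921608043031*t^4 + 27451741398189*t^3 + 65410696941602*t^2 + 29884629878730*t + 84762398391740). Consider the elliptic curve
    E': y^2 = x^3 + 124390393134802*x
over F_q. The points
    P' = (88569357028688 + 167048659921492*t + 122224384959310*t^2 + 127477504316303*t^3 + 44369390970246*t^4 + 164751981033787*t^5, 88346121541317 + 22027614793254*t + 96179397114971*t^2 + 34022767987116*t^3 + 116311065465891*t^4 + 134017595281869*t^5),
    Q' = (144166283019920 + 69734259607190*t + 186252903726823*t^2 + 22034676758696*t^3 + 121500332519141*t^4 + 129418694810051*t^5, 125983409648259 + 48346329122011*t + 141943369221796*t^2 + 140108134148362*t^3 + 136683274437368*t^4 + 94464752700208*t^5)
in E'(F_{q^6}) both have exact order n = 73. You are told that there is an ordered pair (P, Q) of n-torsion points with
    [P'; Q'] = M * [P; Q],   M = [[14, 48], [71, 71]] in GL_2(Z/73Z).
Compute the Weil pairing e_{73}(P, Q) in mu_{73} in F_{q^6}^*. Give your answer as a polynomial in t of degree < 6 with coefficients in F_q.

7590942126955 + 65443753265844*t + 169801822589809*t^2 + 36610985280314*t^3 + 51864889793001*t^4 + 154424833538329*t^5

Under M = [[14,48],[71,71]] in GL_2(Z/73), e_{73}(P',Q') = e_{73}(P,Q)^(14*71-48*71 mod 73).
So e_{73}(P,Q) = e_{73}(P',Q')^{29}, since 68*29 = 1 mod 73.
Build f_{73,P'} and f_{73,Q'} via the 7-bit ladder of 73=1001001_2; evaluate at shifted divisors; quotient in F_{190185467888693^6}.
The quotient is 174927996081984 + 140033265161764*t + 185324657753812*t^2 + 42095146852469*t^3 + 174091188529521*t^4 + 118139275098064*t^5.
Thus e_{73}(P,Q) = 7590942126955 + 65443753265844*t + 169801822589809*t^2 + 36610985280314*t^3 + 51864889793001*t^4 + 154424833538329*t^5.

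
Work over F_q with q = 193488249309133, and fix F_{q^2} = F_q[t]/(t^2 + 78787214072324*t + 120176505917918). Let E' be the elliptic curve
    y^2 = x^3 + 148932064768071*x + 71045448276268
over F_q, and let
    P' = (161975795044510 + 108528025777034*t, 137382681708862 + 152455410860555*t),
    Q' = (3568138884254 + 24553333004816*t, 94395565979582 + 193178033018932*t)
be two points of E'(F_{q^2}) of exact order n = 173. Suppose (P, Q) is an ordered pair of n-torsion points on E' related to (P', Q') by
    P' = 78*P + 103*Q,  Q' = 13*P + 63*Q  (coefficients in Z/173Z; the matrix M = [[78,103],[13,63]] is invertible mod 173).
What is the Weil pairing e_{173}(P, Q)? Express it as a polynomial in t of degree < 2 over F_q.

174005499651456 + 1733291022434*t

Since e_{173}(P,P)=e_{173}(Q,Q)=1 and e_{173}(Q,P)=e_{173}(P,Q)^{-1}, expanding e_{173}(78*P + 103*Q,13*P + 63*Q) leaves e(P,Q)^det(M).
Hence e(P,Q) = e(P',Q')^{170} where 170 = 115^{-1} mod 173.
Miller loop for e_{173} over F_{193488249309133^2}: bits of 173 = 10101101; 7 double steps + 4 add steps, l/v at each.
f_P(D_Q)/f_Q(D_P) = 74004577858826 + 126392730661682*t.
Raise to 170: e(P,Q) = 174005499651456 + 1733291022434*t in mu_{173}.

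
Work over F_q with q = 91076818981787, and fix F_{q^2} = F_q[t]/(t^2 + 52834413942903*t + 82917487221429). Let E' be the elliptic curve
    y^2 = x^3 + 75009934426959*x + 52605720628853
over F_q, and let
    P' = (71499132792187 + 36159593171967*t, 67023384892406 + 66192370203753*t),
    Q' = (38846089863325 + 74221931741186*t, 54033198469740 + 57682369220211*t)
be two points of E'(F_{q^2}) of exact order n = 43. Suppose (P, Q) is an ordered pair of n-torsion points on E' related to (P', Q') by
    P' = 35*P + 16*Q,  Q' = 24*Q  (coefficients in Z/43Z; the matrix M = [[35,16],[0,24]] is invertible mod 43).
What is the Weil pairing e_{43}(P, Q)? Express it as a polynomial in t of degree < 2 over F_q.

e_{43}(aP+bQ,cP+dQ) = e_{43}(P,Q)^(ad-bc); with (a,b,c,d)=(35,16,0,24) this gives the det-43 law.
Inverting 23 mod 43: 15. Thus e_{43}(P,Q) = e(P',Q')^{15}.
Miller loop for e_{43} over F_{91076818981787^2}: bits of 43 = 101011; 5 double steps + 3 add steps, l/v at each.
Result: e(P',Q') = 73872623098532 + 68187328616423*t.
(73872623098532 + 68187328616423*t)^{15} mod (91076818981787,f) = 50616124728526 + 36414189701736*t.

50616124728526 + 36414189701736*t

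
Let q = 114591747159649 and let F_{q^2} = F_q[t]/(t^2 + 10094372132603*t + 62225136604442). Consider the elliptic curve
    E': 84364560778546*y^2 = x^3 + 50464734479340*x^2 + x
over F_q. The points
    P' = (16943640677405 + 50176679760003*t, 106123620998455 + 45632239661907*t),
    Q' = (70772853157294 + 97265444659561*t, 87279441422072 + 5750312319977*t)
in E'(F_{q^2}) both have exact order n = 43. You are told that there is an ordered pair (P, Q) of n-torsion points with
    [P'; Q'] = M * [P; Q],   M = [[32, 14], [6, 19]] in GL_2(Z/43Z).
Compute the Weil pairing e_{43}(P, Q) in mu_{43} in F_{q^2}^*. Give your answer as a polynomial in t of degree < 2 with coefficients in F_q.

Under M = [[32,14],[6,19]] in GL_2(Z/43), e_{43}(P',Q') = e_{43}(P,Q)^(32*19-14*6 mod 43).
det(M) mod 43 = 8; its inverse in (Z/43)^* is 27 (check: 8*27 mod 43 = 1).
Set x_W=31556258942419*u+100156929474718, y_W=31556258942419*v; then E': y_W^2=x_W^3+68639402422690*x_W+91314895687443.
Build f_{43,P'} and f_{43,Q'} via the 6-bit ladder of 43=101011_2; evaluate at shifted divisors; quotient in F_{114591747159649^2}.
So e_{43}(P',Q') = 63831248538391 + 9839134181045*t.
Finally e_{43}(P,Q) = 77574298881232 + 45177520731184*t.

77574298881232 + 45177520731184*t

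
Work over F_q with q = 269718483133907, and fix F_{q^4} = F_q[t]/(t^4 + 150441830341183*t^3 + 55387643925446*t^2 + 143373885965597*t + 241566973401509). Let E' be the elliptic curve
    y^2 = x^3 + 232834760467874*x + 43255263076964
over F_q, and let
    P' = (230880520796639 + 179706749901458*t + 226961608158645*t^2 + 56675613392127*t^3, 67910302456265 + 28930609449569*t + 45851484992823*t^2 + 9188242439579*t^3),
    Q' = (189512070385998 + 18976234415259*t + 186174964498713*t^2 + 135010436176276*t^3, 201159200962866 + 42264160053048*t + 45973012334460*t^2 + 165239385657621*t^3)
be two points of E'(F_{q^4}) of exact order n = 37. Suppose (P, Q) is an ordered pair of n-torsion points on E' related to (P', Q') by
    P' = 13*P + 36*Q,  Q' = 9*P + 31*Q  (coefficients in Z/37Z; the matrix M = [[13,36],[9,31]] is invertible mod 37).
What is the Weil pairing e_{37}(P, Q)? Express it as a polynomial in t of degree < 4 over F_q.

Under M = [[13,36],[9,31]] in GL_2(Z/37), e_{37}(P',Q') = e_{37}(P,Q)^(13*31-36*9 mod 37).
So e_{37}(P,Q) = e_{37}(P',Q')^{15}, since 5*15 = 1 mod 37.
Build f_{37,P'} and f_{37,Q'} via the 6-bit ladder of 37=100101_2; evaluate at shifted divisors; quotient in F_{269718483133907^4}.
f_P(D_Q)/f_Q(D_P) = 64544058633040 + 89535836120183*t + 236148440789634*t^2 + 181259183750820*t^3.
Raise to 15: e(P,Q) = 209088163382827 + 37400564839091*t + 44050711771797*t^2 + 51183228676635*t^3 in mu_{37}.

209088163382827 + 37400564839091*t + 44050711771797*t^2 + 51183228676635*t^3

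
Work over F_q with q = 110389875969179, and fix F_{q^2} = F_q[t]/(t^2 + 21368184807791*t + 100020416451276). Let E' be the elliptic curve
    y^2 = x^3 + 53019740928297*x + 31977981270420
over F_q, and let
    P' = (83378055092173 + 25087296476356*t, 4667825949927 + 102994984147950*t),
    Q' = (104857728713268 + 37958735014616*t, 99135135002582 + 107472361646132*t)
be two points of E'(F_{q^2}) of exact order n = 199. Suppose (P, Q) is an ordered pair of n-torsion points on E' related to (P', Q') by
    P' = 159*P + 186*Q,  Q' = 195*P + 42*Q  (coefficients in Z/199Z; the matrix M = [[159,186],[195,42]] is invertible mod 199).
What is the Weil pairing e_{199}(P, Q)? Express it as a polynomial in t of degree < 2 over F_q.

8044217927290 + 38919991601101*t

Under M = [[159,186],[195,42]] in GL_2(Z/199), e_{199}(P',Q') = e_{199}(P,Q)^(159*42-186*195 mod 199).
det(M) mod 199 = 59; its inverse in (Z/199)^* is 27 (check: 59*27 mod 199 = 1).
Run Miller on y^2=x^3+53019740928297*x+31977981270420 over F_{110389875969179}: ladder 11000111 (8 bits); e = f_P(D_Q)/f_Q(D_P).
Miller gives e_{199}(P',Q') = 65661236157330 + 45085207482385*t in F_{110389875969179^2}.
(65661236157330 + 45085207482385*t)^{27} mod (110389875969179,f) = 8044217927290 + 38919991601101*t.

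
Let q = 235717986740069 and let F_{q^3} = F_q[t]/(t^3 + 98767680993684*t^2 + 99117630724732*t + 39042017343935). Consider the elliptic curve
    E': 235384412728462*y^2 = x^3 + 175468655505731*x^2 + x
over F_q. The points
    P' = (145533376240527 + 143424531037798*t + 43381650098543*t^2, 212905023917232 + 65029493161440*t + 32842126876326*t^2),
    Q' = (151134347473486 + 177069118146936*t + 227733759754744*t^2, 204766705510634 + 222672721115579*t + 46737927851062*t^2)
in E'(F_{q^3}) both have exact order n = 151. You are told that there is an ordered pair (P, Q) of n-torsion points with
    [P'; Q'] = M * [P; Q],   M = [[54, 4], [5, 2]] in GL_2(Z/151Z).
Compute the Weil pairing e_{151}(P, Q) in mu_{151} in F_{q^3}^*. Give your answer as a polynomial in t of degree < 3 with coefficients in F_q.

34731406068271 + 18538693602055*t + 216530791754405*t^2

Under M = [[54,4],[5,2]] in GL_2(Z/151), e_{151}(P',Q') = e_{151}(P,Q)^(54*2-4*5 mod 151).
Inverting 88 mod 151: 139. Thus e_{151}(P,Q) = e(P',Q')^{139}.
Montgomery->Weierstrass: x_W = 104059480640809*x+54079649204747, y_W=104059480640809*y on F_{235717986740069}; lands on y^2=x^3+201915228038963*x+203186557648763.
Double-and-add over 10010111: 8-1 doublings, 5-1 additions; each step l_{T,T}/v_{2T} or l_{T,P'}/v at Q'+S for random S.
Miller gives e_{151}(P',Q') = 60207527022949 + 16532497495669*t + 160139112544833*t^2 in F_{235717986740069^3}.
Finally e_{151}(P,Q) = 34731406068271 + 18538693602055*t + 216530791754405*t^2.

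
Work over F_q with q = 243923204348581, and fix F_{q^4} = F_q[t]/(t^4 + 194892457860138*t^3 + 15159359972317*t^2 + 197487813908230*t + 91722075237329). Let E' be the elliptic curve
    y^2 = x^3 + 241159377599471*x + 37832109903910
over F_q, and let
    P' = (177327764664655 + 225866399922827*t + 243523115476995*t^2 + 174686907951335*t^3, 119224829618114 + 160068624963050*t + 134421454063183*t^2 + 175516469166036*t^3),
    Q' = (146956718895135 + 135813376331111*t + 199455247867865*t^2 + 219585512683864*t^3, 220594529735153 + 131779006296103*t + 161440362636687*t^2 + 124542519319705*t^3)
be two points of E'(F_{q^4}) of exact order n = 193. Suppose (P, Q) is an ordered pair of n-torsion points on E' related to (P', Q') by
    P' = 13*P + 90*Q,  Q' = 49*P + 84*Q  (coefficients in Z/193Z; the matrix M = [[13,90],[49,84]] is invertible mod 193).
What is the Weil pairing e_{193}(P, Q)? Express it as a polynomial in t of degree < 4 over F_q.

Since e_{193}(P,P)=e_{193}(Q,Q)=1 and e_{193}(Q,P)=e_{193}(P,Q)^{-1}, expanding e_{193}(13*P + 90*Q,49*P + 84*Q) leaves e(P,Q)^det(M).
Hence e(P,Q) = e(P',Q')^{73} where 73 = 156^{-1} mod 193.
Miller loop for e_{193} over F_{243923204348581^4}: bits of 193 = 11000001; 7 double steps + 2 add steps, l/v at each.
Miller gives e_{193}(P',Q') = 39543526281874 + 211335131909782*t + 68749979342956*t^2 + 237448341610608*t^3 in F_{243923204348581^4}.
Hence e(P,Q) = 56628061275151 + 4288030172617*t + 45394445953032*t^2 + 45567607074643*t^3 in F_{243923204348581^4}^*.

56628061275151 + 4288030172617*t + 45394445953032*t^2 + 45567607074643*t^3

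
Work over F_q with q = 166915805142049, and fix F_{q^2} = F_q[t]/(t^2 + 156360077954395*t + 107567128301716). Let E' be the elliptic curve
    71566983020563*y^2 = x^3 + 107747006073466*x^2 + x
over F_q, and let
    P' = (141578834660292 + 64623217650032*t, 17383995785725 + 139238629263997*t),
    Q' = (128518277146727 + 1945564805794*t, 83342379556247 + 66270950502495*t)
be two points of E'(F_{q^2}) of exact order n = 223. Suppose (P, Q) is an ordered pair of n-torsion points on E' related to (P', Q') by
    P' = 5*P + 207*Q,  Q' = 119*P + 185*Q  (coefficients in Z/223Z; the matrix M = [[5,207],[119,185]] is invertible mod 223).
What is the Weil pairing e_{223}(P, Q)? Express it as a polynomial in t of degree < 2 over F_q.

Under M = [[5,207],[119,185]] in GL_2(Z/223), e_{223}(P',Q') = e_{223}(P,Q)^(5*185-207*119 mod 223).
det(M) mod 223 = 153; its inverse in (Z/223)^* is 86 (check: 153*86 mod 223 = 1).
(x,y)|->(23951337811315x+156584014117870,23951337811315y) sends E' to y^2=x^3+14031575133256*x+159875007743856.
n = 223 = (11011111)_2 (8 bits, wt 7); accumulate f_{223,P'}(Q'+S)/f_{223,P'}(S) along the 7-step ladder.
Result: e(P',Q') = 598218267883 + 4647076235813*t.
(598218267883 + 4647076235813*t)^{86} mod (166915805142049,f) = 133483824814993 + 107017762762021*t.

133483824814993 + 107017762762021*t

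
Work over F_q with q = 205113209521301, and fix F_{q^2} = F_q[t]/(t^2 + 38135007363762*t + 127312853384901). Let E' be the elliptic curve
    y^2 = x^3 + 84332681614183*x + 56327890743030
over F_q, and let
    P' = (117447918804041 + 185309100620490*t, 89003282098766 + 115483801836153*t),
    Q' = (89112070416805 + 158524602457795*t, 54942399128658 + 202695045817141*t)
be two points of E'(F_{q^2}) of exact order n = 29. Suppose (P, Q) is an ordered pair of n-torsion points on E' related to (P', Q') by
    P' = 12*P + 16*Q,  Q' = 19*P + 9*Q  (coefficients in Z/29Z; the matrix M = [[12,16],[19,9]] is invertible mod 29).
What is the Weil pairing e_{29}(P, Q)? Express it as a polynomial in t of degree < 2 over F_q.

The 29-Weil pairing on E[29] over F_{205113209521301} is alternating-bilinear: e_{29}(P',Q') = e_{29}(P,Q)^det(M).
det M = 12*9 - 16*19 = -196 = 7 (mod 29); 7^{-1} = 25 (mod 29).
n = 29 = (11101)_2 (5 bits, wt 4); accumulate f_{29,P'}(Q'+S)/f_{29,P'}(S) along the 4-step ladder.
Miller gives e_{29}(P',Q') = 59110259854222 + 119931435872258*t in F_{205113209521301^2}.
Hence e(P,Q) = 35031248193215 + 164228599014039*t in F_{205113209521301^2}^*.

35031248193215 + 164228599014039*t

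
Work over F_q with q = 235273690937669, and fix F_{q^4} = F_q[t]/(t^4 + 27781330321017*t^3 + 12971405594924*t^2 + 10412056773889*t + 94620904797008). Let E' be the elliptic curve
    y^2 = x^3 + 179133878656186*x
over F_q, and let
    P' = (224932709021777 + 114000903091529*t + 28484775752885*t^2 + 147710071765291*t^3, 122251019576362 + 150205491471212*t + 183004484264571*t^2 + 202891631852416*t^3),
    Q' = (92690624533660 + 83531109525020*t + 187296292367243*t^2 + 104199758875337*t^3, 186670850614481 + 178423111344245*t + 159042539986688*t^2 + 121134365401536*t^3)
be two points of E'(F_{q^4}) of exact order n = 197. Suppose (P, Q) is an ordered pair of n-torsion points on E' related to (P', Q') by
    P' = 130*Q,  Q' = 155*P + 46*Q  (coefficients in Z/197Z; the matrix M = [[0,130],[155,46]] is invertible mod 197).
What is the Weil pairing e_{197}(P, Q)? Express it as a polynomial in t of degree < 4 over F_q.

Under M = [[0,130],[155,46]] in GL_2(Z/197), e_{197}(P',Q') = e_{197}(P,Q)^(0*46-130*155 mod 197).
det(M) mod 197 = 141; its inverse in (Z/197)^* is 102 (check: 141*102 mod 197 = 1).
8-bit Miller (11000101) on E'/F_{235273690937669} with a'=179133878656186, b'=0: accumulate tangent/chord ratios at Q'+S and P'+S'.
Result: e(P',Q') = 96613776317967 + 119697021328362*t + 180801955558686*t^2 + 60503927195874*t^3.
e_{197}(P,Q) = (96613776317967 + 119697021328362*t + 180801955558686*t^2 + 60503927195874*t^3)^{102} = 139176690730998 + 209937921397411*t + 34175355302094*t^2 + 197398260831721*t^3.

139176690730998 + 209937921397411*t + 34175355302094*t^2 + 197398260831721*t^3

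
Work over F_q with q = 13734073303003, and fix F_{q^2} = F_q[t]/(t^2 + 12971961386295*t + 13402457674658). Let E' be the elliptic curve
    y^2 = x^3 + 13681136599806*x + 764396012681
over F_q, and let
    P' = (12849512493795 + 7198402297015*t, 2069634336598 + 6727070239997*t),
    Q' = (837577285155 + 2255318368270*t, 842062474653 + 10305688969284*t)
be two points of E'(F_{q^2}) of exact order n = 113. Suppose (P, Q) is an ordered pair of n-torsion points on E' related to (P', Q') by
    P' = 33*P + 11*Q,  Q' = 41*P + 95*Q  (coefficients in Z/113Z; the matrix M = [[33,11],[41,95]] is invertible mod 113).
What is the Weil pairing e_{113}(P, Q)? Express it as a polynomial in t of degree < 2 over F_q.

10967203859842 + 7768202048427*t

The 113-Weil pairing on E[113] over F_{13734073303003} is alternating-bilinear: e_{113}(P',Q') = e_{113}(P,Q)^det(M).
Inverting 85 mod 113: 4. Thus e_{113}(P,Q) = e(P',Q')^{4}.
Miller loop for e_{113} over F_{13734073303003^2}: bits of 113 = 1110001; 6 double steps + 3 add steps, l/v at each.
e_{113}(P',Q') = 3400814685992 + 9871427911639*t.
Thus e_{113}(P,Q) = 10967203859842 + 7768202048427*t.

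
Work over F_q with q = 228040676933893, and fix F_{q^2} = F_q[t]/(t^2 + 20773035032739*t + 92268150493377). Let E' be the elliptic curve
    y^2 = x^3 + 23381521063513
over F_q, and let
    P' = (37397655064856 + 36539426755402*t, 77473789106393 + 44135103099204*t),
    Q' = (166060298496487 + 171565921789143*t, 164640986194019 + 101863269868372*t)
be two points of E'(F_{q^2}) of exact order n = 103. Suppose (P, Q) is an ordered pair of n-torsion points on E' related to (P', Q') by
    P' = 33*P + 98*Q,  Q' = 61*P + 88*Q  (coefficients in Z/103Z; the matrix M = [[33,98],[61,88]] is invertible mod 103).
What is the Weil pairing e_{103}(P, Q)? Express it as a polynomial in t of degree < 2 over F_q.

50809309636033 + 158267501803625*t

e_{103} is bilinear + alternating on E[103], so e_{103}(33*P + 98*Q, 61*P + 88*Q) = e_{103}(P,Q)^(33*88-98*61).
Hence e(P,Q) = e(P',Q')^{58} where 58 = 16^{-1} mod 103.
Build f_{103,P'} and f_{103,Q'} via the 7-bit ladder of 103=1100111_2; evaluate at shifted divisors; quotient in F_{228040676933893^2}.
So e_{103}(P',Q') = 34778915406688 + 87888412150625*t.
Finally e_{103}(P,Q) = 50809309636033 + 158267501803625*t.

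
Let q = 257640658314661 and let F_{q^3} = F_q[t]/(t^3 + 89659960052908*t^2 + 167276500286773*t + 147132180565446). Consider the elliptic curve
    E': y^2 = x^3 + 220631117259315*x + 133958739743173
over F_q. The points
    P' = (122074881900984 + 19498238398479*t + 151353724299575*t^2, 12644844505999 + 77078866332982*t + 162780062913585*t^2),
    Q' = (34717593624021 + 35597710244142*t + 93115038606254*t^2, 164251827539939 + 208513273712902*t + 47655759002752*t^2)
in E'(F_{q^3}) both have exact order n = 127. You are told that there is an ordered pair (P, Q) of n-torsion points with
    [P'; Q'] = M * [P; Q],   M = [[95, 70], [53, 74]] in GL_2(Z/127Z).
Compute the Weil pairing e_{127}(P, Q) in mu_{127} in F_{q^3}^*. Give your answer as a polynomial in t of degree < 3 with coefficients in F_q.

61341605137914 + 100681301451284*t + 195996820699569*t^2

Since e_{127}(P,P)=e_{127}(Q,Q)=1 and e_{127}(Q,P)=e_{127}(P,Q)^{-1}, expanding e_{127}(95*P + 70*Q,53*P + 74*Q) leaves e(P,Q)^det(M).
det(M) mod 127 = 18; its inverse in (Z/127)^* is 120 (check: 18*120 mod 127 = 1).
Build f_{127,P'} and f_{127,Q'} via the 7-bit ladder of 127=1111111_2; evaluate at shifted divisors; quotient in F_{257640658314661^3}.
So e_{127}(P',Q') = 39778334980351 + 24771911170013*t + 9383574612522*t^2.
Thus e_{127}(P,Q) = 61341605137914 + 100681301451284*t + 195996820699569*t^2.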